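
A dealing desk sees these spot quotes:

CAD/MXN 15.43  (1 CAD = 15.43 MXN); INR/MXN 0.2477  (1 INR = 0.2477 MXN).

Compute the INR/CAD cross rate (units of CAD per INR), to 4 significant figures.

1 INR × 0.2477 = 0.2477 MXN
0.2477 MXN ÷ 15.43 = 0.0160531 CAD

INR/CAD = 0.01605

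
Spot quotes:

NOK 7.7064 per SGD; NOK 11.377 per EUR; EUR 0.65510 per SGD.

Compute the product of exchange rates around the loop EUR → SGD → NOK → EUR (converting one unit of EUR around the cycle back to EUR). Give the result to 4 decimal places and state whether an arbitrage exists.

Around EUR → SGD → NOK → EUR: 1 ÷ 0.65510 × 7.7064 ÷ 11.377 = 1.033990
Product > 1; profitable direction is EUR → SGD → NOK → EUR.

1.0340 (arbitrage exists)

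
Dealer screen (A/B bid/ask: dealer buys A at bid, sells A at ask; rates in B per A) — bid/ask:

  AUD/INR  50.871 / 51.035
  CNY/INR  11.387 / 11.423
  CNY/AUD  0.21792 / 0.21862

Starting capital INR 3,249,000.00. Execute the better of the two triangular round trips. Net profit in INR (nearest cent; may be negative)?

Net profit: INR 66,896.93

Best loop INR → AUD → CNY → INR:
INR 3,249,000.00 ÷ 51.035 (buy AUD at ask) = AUD 63,662.19
AUD 63,662.19 ÷ 0.21862 (buy CNY at ask) = CNY 291,200.22
CNY 291,200.22 × 11.387 (sell CNY at bid) = INR 3,315,896.93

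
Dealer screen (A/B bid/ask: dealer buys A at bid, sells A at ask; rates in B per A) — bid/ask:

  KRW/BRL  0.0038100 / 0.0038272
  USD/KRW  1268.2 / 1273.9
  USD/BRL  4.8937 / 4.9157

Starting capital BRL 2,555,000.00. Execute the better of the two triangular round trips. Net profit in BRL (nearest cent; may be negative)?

Net profit: BRL 9,553.43

Best loop BRL → KRW → USD → BRL:
BRL 2,555,000.00 ÷ 0.0038272 (buy KRW at ask) = KRW 667,589,883
KRW 667,589,883 ÷ 1273.9 (buy USD at ask) = USD 524,052.03
USD 524,052.03 × 4.8937 (sell USD at bid) = BRL 2,564,553.43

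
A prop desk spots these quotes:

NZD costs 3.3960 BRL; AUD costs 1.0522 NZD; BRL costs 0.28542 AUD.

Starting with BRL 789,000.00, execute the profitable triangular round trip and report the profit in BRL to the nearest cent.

Profitable loop is BRL → AUD → NZD → BRL:
BRL 789,000.00 × 0.28542 = AUD 225,196.38
AUD 225,196.38 × 1.0522 = NZD 236,951.63
NZD 236,951.63 × 3.3960 = BRL 804,687.74
Profit = BRL 804,687.74 − BRL 789,000.00

Profit: BRL 15,687.74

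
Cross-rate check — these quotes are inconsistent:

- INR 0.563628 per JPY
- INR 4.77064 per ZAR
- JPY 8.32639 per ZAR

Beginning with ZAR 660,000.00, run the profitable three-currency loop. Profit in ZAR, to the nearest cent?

Profit: ZAR 10,920.82

Profitable loop is ZAR → INR → JPY → ZAR:
ZAR 660,000.00 × 4.77064 = INR 3,148,622.40
INR 3,148,622.40 ÷ 0.563628 = JPY 5,586,348
JPY 5,586,348 ÷ 8.32639 = ZAR 670,920.82
Profit = ZAR 670,920.82 − ZAR 660,000.00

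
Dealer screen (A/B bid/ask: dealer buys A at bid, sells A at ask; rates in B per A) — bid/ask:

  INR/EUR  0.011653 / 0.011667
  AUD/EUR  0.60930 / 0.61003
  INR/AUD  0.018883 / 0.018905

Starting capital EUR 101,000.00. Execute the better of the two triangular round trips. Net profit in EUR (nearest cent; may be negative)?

Best loop EUR → AUD → INR → EUR:
EUR 101,000.00 ÷ 0.61003 (buy AUD at ask) = AUD 165,565.63
AUD 165,565.63 ÷ 0.018905 (buy INR at ask) = INR 8,757,769.26
INR 8,757,769.26 × 0.011653 (sell INR at bid) = EUR 102,054.29

Net profit: EUR 1,054.29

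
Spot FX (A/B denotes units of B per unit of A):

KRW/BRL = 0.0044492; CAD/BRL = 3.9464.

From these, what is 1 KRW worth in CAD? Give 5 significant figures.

1 KRW × 0.0044492 = 0.0044492 BRL
0.0044492 BRL ÷ 3.9464 = 0.00112741 CAD

KRW/CAD = 0.0011274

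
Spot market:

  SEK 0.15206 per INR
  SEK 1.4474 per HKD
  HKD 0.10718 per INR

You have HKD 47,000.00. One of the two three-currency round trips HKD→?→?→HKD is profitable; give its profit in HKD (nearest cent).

Profitable loop is HKD → SEK → INR → HKD:
HKD 47,000.00 × 1.4474 = SEK 68,027.80
SEK 68,027.80 ÷ 0.15206 = INR 447,374.72
INR 447,374.72 × 0.10718 = HKD 47,949.62
Profit = HKD 47,949.62 − HKD 47,000.00

Profit: HKD 949.62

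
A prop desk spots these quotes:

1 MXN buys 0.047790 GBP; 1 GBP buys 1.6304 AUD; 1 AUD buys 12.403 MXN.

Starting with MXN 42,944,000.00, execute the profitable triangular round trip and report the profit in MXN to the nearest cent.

Profitable loop is MXN → AUD → GBP → MXN:
MXN 42,944,000.00 ÷ 12.403 = AUD 3,462,388.13
AUD 3,462,388.13 ÷ 1.6304 = GBP 2,123,643.36
GBP 2,123,643.36 ÷ 0.047790 = MXN 44,436,981.77
Profit = MXN 44,436,981.77 − MXN 42,944,000.00

Profit: MXN 1,492,981.77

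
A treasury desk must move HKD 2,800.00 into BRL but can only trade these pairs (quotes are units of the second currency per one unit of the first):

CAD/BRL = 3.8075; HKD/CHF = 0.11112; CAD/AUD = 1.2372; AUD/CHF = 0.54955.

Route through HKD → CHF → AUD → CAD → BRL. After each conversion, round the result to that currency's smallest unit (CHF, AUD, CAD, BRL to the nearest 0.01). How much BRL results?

HKD 2,800.00 × 0.11112 = CHF 311.14
CHF 311.14 ÷ 0.54955 = AUD 566.17
AUD 566.17 ÷ 1.2372 = CAD 457.62
CAD 457.62 × 3.8075 = BRL 1,742.39

BRL 1,742.39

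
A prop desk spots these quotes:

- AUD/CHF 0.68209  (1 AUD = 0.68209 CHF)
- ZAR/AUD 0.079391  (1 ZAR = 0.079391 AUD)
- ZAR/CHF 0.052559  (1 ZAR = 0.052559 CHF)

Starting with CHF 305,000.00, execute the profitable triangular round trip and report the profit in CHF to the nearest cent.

Profitable loop is CHF → ZAR → AUD → CHF:
CHF 305,000.00 ÷ 0.052559 = ZAR 5,803,002.34
ZAR 5,803,002.34 × 0.079391 = AUD 460,706.16
AUD 460,706.16 × 0.68209 = CHF 314,243.06
Profit = CHF 314,243.06 − CHF 305,000.00

Profit: CHF 9,243.06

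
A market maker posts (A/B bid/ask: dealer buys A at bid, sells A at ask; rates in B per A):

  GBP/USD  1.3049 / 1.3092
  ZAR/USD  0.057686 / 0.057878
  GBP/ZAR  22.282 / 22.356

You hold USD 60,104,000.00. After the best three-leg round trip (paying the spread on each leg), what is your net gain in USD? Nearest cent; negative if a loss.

Net profit: USD 510,006.41

Best loop USD → ZAR → GBP → USD:
USD 60,104,000.00 ÷ 0.057878 (buy ZAR at ask) = ZAR 1,038,460,209.41
ZAR 1,038,460,209.41 ÷ 22.356 (buy GBP at ask) = GBP 46,451,073.96
GBP 46,451,073.96 × 1.3049 (sell GBP at bid) = USD 60,614,006.41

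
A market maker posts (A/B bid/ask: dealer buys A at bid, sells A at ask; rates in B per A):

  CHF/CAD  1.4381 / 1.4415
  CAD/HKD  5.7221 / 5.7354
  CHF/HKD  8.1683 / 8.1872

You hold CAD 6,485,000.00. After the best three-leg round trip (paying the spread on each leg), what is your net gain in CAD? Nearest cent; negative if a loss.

Net profit: CAD 33,071.35

Best loop CAD → HKD → CHF → CAD:
CAD 6,485,000.00 × 5.7221 (sell CAD at bid) = HKD 37,107,818.50
HKD 37,107,818.50 ÷ 8.1872 (buy CHF at ask) = CHF 4,532,418.71
CHF 4,532,418.71 × 1.4381 (sell CHF at bid) = CAD 6,518,071.35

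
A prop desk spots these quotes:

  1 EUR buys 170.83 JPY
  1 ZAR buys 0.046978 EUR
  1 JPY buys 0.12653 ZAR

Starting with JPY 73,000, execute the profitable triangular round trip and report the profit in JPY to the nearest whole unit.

Profit: JPY 1,127

Profitable loop is JPY → ZAR → EUR → JPY:
JPY 73,000 × 0.12653 = ZAR 9,236.69
ZAR 9,236.69 × 0.046978 = EUR 433.92
EUR 433.92 × 170.83 = JPY 74,127
Profit = JPY 74,127 − JPY 73,000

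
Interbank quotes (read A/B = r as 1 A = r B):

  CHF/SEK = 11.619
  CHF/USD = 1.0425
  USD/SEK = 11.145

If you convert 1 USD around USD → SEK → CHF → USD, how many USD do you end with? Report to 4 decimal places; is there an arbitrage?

1.0000 (no arbitrage)

Around USD → SEK → CHF → USD: 1 × 11.145 ÷ 11.619 × 1.0425 = 0.999971
Product ≈ 1 (deviation 0.003%, within rounding noise).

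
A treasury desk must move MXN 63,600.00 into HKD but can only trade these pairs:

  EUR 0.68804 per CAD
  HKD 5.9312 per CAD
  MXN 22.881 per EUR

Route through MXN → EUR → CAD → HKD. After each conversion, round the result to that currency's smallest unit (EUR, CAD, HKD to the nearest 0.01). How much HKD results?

HKD 23,961.34

MXN 63,600.00 ÷ 22.881 = EUR 2,779.60
EUR 2,779.60 ÷ 0.68804 = CAD 4,039.88
CAD 4,039.88 × 5.9312 = HKD 23,961.34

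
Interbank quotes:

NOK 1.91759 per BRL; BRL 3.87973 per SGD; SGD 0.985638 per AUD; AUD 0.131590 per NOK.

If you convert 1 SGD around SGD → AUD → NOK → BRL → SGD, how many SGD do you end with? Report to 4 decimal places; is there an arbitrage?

1.0363 (arbitrage exists)

Around SGD → AUD → NOK → BRL → SGD: 1 ÷ 0.985638 ÷ 0.131590 ÷ 1.91759 ÷ 3.87973 = 1.036340
Product > 1; profitable direction is SGD → AUD → NOK → BRL → SGD.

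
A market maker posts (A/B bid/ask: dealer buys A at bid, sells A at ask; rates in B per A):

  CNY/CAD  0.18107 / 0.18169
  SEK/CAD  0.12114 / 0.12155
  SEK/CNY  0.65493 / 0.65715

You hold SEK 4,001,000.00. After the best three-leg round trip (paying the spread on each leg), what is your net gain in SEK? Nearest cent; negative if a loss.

Net profit: SEK 58,388.19

Best loop SEK → CAD → CNY → SEK:
SEK 4,001,000.00 × 0.12114 (sell SEK at bid) = CAD 484,681.14
CAD 484,681.14 ÷ 0.18169 (buy CNY at ask) = CNY 2,667,626.95
CNY 2,667,626.95 ÷ 0.65715 (buy SEK at ask) = SEK 4,059,388.19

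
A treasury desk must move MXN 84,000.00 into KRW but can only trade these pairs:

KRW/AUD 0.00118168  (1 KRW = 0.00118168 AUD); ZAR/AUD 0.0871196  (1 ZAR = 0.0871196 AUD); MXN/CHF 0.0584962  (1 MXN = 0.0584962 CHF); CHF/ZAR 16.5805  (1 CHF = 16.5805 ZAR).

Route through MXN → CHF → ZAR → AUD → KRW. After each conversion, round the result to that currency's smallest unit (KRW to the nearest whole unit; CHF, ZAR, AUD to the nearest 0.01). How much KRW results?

MXN 84,000.00 × 0.0584962 = CHF 4,913.68
CHF 4,913.68 × 16.5805 = ZAR 81,471.27
ZAR 81,471.27 × 0.0871196 = AUD 7,097.74
AUD 7,097.74 ÷ 0.00118168 = KRW 6,006,482

KRW 6,006,482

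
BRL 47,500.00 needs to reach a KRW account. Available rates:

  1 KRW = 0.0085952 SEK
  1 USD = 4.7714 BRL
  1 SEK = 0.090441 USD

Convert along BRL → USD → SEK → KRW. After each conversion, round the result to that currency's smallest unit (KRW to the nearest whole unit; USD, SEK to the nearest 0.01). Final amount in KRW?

BRL 47,500.00 ÷ 4.7714 = USD 9,955.15
USD 9,955.15 ÷ 0.090441 = SEK 110,073.42
SEK 110,073.42 ÷ 0.0085952 = KRW 12,806,383

KRW 12,806,383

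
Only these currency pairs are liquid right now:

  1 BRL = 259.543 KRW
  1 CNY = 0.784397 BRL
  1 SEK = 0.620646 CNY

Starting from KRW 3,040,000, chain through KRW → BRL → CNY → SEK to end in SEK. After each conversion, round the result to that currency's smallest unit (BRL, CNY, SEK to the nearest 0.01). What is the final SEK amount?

KRW 3,040,000 ÷ 259.543 = BRL 11,712.90
BRL 11,712.90 ÷ 0.784397 = CNY 14,932.36
CNY 14,932.36 ÷ 0.620646 = SEK 24,059.38

SEK 24,059.38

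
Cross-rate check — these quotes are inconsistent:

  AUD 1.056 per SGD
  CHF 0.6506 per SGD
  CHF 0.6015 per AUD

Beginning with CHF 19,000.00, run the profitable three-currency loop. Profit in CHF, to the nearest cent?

Profitable loop is CHF → AUD → SGD → CHF:
CHF 19,000.00 ÷ 0.6015 = AUD 31,587.70
AUD 31,587.70 ÷ 1.056 = SGD 29,912.59
SGD 29,912.59 × 0.6506 = CHF 19,461.13
Profit = CHF 19,461.13 − CHF 19,000.00

Profit: CHF 461.13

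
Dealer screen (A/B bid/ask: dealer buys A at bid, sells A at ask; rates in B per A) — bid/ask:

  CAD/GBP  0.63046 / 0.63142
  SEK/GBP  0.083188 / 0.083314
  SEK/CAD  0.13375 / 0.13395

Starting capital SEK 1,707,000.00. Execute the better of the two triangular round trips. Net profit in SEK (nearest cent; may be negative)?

Best loop SEK → CAD → GBP → SEK:
SEK 1,707,000.00 × 0.13375 (sell SEK at bid) = CAD 228,311.25
CAD 228,311.25 × 0.63046 (sell CAD at bid) = GBP 143,941.11
GBP 143,941.11 ÷ 0.083314 (buy SEK at ask) = SEK 1,727,694.15

Net profit: SEK 20,694.15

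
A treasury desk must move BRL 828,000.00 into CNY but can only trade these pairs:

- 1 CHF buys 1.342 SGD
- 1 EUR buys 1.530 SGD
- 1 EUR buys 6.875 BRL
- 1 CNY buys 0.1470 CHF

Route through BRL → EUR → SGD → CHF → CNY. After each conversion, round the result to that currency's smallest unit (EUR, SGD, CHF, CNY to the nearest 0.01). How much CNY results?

CNY 934,069.52

BRL 828,000.00 ÷ 6.875 = EUR 120,436.36
EUR 120,436.36 × 1.530 = SGD 184,267.63
SGD 184,267.63 ÷ 1.342 = CHF 137,308.22
CHF 137,308.22 ÷ 0.1470 = CNY 934,069.52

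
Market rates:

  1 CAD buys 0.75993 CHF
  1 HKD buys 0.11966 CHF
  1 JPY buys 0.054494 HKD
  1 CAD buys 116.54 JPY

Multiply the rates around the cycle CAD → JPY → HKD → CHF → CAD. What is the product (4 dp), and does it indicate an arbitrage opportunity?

Around CAD → JPY → HKD → CHF → CAD: 1 × 116.54 × 0.054494 × 0.11966 ÷ 0.75993 = 0.999998
Product ≈ 1 (deviation 0.000%, within rounding noise).

1.0000 (no arbitrage)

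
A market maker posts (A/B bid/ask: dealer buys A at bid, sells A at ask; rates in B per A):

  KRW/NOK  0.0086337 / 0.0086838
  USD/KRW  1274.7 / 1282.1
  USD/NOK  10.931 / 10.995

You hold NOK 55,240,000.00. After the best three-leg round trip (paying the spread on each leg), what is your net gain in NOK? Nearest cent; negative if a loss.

Net profit: NOK 52,137.06

Best loop NOK → USD → KRW → NOK:
NOK 55,240,000.00 ÷ 10.995 (buy USD at ask) = USD 5,024,101.86
USD 5,024,101.86 × 1274.7 (sell USD at bid) = KRW 6,404,222,647
KRW 6,404,222,647 × 0.0086337 (sell KRW at bid) = NOK 55,292,137.06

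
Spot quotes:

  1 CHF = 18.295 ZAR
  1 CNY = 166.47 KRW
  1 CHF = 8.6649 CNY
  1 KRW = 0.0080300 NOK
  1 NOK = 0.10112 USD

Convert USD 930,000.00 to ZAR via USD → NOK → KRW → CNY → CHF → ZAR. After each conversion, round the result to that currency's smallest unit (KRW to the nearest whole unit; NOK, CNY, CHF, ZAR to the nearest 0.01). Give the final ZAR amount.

ZAR 14,526,574.68

USD 930,000.00 ÷ 0.10112 = NOK 9,196,993.67
NOK 9,196,993.67 ÷ 0.0080300 = KRW 1,145,329,224
KRW 1,145,329,224 ÷ 166.47 = CNY 6,880,093.85
CNY 6,880,093.85 ÷ 8.6649 = CHF 794,018.84
CHF 794,018.84 × 18.295 = ZAR 14,526,574.68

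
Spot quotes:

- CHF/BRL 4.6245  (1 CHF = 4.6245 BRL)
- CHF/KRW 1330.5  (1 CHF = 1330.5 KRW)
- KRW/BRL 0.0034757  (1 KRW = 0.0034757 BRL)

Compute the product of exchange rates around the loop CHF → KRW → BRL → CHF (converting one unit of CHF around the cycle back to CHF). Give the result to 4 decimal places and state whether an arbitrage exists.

Around CHF → KRW → BRL → CHF: 1 × 1330.5 × 0.0034757 ÷ 4.6245 = 0.999982
Product ≈ 1 (deviation 0.002%, within rounding noise).

1.0000 (no arbitrage)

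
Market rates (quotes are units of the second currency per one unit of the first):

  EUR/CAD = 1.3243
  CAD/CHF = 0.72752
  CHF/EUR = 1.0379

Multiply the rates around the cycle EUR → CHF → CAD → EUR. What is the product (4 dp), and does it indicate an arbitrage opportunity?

1.0000 (no arbitrage)

Around EUR → CHF → CAD → EUR: 1 ÷ 1.0379 ÷ 0.72752 ÷ 1.3243 = 1.000030
Product ≈ 1 (deviation 0.003%, within rounding noise).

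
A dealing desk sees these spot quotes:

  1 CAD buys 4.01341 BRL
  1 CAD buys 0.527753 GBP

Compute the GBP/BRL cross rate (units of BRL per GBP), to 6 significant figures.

1 GBP ÷ 0.527753 = 1.89483 CAD
1.89483 CAD × 4.01341 = 7.60471 BRL

GBP/BRL = 7.60471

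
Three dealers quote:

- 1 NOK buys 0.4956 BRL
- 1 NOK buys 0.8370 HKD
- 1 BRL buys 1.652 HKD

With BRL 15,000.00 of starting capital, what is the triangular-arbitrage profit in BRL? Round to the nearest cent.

Profit: BRL 334.70

Profitable loop is BRL → NOK → HKD → BRL:
BRL 15,000.00 ÷ 0.4956 = NOK 30,266.34
NOK 30,266.34 × 0.8370 = HKD 25,332.93
HKD 25,332.93 ÷ 1.652 = BRL 15,334.70
Profit = BRL 15,334.70 − BRL 15,000.00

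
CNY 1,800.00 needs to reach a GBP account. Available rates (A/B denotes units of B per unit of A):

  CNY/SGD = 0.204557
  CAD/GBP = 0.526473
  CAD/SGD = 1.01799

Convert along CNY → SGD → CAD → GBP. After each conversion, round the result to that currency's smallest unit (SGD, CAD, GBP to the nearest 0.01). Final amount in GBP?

GBP 190.42

CNY 1,800.00 × 0.204557 = SGD 368.20
SGD 368.20 ÷ 1.01799 = CAD 361.69
CAD 361.69 × 0.526473 = GBP 190.42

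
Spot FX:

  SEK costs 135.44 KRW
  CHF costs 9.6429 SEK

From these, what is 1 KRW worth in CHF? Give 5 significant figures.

KRW/CHF = 0.00076568

1 KRW ÷ 135.44 = 0.00738334 SEK
0.00738334 SEK ÷ 9.6429 = 0.000765677 CHF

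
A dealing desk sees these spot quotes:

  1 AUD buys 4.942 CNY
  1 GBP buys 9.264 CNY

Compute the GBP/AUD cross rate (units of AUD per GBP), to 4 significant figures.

1 GBP × 9.264 = 9.264 CNY
9.264 CNY ÷ 4.942 = 1.87454 AUD

GBP/AUD = 1.875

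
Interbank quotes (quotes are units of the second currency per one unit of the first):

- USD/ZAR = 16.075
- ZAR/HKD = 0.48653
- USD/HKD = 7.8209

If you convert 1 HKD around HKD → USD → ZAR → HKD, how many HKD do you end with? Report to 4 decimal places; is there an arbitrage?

1.0000 (no arbitrage)

Around HKD → USD → ZAR → HKD: 1 ÷ 7.8209 × 16.075 × 0.48653 = 1.000009
Product ≈ 1 (deviation 0.001%, within rounding noise).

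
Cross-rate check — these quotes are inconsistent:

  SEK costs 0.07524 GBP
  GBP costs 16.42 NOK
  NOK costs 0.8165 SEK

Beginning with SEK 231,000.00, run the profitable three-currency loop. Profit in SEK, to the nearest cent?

Profitable loop is SEK → GBP → NOK → SEK:
SEK 231,000.00 × 0.07524 = GBP 17,380.44
GBP 17,380.44 × 16.42 = NOK 285,386.82
NOK 285,386.82 × 0.8165 = SEK 233,018.34
Profit = SEK 233,018.34 − SEK 231,000.00

Profit: SEK 2,018.34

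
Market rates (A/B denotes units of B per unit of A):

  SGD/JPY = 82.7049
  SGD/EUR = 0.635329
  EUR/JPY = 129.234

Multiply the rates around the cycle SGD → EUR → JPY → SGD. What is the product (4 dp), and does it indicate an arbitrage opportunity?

Around SGD → EUR → JPY → SGD: 1 × 0.635329 × 129.234 ÷ 82.7049 = 0.992760
Product < 1; profitable direction is SGD → JPY → EUR → SGD.

0.9928 (arbitrage exists)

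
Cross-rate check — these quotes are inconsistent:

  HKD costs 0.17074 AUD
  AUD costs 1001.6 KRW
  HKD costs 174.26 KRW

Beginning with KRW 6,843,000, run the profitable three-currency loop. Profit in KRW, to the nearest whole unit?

Profitable loop is KRW → AUD → HKD → KRW:
KRW 6,843,000 ÷ 1001.6 = AUD 6,832.07
AUD 6,832.07 ÷ 0.17074 = HKD 40,014.46
HKD 40,014.46 × 174.26 = KRW 6,972,920
Profit = KRW 6,972,920 − KRW 6,843,000

Profit: KRW 129,920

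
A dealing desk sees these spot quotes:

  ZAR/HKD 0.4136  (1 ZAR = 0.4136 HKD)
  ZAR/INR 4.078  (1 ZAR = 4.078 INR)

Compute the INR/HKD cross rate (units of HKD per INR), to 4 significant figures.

1 INR ÷ 4.078 = 0.245218 ZAR
0.245218 ZAR × 0.4136 = 0.101422 HKD

INR/HKD = 0.1014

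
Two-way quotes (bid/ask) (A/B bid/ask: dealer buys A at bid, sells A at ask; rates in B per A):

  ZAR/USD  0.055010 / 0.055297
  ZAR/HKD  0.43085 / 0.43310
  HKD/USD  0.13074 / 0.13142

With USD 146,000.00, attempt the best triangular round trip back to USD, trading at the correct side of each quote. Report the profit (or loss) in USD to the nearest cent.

Net profit: USD 2,725.65

Best loop USD → ZAR → HKD → USD:
USD 146,000.00 ÷ 0.055297 (buy ZAR at ask) = ZAR 2,640,287.90
ZAR 2,640,287.90 × 0.43085 (sell ZAR at bid) = HKD 1,137,568.04
HKD 1,137,568.04 × 0.13074 (sell HKD at bid) = USD 148,725.65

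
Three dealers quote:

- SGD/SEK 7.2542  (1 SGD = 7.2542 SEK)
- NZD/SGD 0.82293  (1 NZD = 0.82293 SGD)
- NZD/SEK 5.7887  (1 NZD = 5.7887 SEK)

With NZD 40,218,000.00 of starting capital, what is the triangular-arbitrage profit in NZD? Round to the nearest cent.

Profit: NZD 1,257,520.68

Profitable loop is NZD → SGD → SEK → NZD:
NZD 40,218,000.00 × 0.82293 = SGD 33,096,598.74
SGD 33,096,598.74 × 7.2542 = SEK 240,089,346.58
SEK 240,089,346.58 ÷ 5.7887 = NZD 41,475,520.68
Profit = NZD 41,475,520.68 − NZD 40,218,000.00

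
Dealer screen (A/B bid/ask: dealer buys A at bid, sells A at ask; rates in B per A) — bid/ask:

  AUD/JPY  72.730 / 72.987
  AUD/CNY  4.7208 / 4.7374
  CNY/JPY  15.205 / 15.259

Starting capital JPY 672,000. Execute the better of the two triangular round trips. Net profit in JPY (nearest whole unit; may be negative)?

Best loop JPY → CNY → AUD → JPY:
JPY 672,000 ÷ 15.259 (buy CNY at ask) = CNY 44,039.58
CNY 44,039.58 ÷ 4.7374 (buy AUD at ask) = AUD 9,296.15
AUD 9,296.15 × 72.730 (sell AUD at bid) = JPY 676,109

Net profit: JPY 4,109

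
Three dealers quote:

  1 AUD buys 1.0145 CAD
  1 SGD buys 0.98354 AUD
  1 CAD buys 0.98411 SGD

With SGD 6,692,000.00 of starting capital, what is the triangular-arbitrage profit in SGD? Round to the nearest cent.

Profitable loop is SGD → CAD → AUD → SGD:
SGD 6,692,000.00 ÷ 0.98411 = CAD 6,800,052.84
CAD 6,800,052.84 ÷ 1.0145 = AUD 6,702,861.35
AUD 6,702,861.35 ÷ 0.98354 = SGD 6,815,036.86
Profit = SGD 6,815,036.86 − SGD 6,692,000.00

Profit: SGD 123,036.86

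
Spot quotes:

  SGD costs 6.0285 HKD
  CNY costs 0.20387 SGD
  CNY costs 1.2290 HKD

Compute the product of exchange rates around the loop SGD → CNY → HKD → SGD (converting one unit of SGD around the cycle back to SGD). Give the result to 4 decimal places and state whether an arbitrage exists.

Around SGD → CNY → HKD → SGD: 1 ÷ 0.20387 × 1.2290 ÷ 6.0285 = 0.999975
Product ≈ 1 (deviation 0.002%, within rounding noise).

1.0000 (no arbitrage)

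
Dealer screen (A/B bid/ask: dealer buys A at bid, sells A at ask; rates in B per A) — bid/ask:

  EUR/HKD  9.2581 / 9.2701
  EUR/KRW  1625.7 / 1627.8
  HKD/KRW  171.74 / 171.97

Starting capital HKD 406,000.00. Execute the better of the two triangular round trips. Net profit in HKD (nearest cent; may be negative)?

Best loop HKD → EUR → KRW → HKD:
HKD 406,000.00 ÷ 9.2701 (buy EUR at ask) = EUR 43,796.72
EUR 43,796.72 × 1625.7 (sell EUR at bid) = KRW 71,200,332
KRW 71,200,332 ÷ 171.97 (buy HKD at ask) = HKD 414,027.63

Net profit: HKD 8,027.63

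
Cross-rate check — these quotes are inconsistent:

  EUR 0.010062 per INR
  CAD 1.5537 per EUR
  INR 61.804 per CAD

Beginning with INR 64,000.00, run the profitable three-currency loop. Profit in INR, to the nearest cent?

Profit: INR 2,238.72

Profitable loop is INR → CAD → EUR → INR:
INR 64,000.00 ÷ 61.804 = CAD 1,035.53
CAD 1,035.53 ÷ 1.5537 = EUR 666.49
EUR 666.49 ÷ 0.010062 = INR 66,238.72
Profit = INR 66,238.72 − INR 64,000.00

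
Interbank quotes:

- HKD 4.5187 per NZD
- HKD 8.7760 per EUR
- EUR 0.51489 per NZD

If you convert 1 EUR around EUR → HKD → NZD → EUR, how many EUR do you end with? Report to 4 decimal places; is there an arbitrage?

1.0000 (no arbitrage)

Around EUR → HKD → NZD → EUR: 1 × 8.7760 ÷ 4.5187 × 0.51489 = 0.999994
Product ≈ 1 (deviation 0.001%, within rounding noise).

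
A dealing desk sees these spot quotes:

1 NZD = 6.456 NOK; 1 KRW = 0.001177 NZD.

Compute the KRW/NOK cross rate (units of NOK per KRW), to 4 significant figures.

1 KRW × 0.001177 = 0.001177 NZD
0.001177 NZD × 6.456 = 0.00759871 NOK

KRW/NOK = 0.007599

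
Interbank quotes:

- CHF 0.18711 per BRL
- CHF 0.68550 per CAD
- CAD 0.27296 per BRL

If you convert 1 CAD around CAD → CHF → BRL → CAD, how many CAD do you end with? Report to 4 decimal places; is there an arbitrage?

Around CAD → CHF → BRL → CAD: 1 × 0.68550 ÷ 0.18711 × 0.27296 = 1.000022
Product ≈ 1 (deviation 0.002%, within rounding noise).

1.0000 (no arbitrage)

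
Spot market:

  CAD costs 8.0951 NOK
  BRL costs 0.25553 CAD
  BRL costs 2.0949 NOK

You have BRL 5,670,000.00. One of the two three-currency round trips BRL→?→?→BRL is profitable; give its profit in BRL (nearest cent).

Profitable loop is BRL → NOK → CAD → BRL:
BRL 5,670,000.00 × 2.0949 = NOK 11,878,083.00
NOK 11,878,083.00 ÷ 8.0951 = CAD 1,467,317.64
CAD 1,467,317.64 ÷ 0.25553 = BRL 5,742,251.93
Profit = BRL 5,742,251.93 − BRL 5,670,000.00

Profit: BRL 72,251.93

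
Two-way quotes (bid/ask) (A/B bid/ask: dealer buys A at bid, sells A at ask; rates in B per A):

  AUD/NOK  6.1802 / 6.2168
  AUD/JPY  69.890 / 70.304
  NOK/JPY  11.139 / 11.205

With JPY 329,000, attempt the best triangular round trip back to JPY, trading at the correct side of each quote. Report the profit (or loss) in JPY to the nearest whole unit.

Net profit: JPY 1,090

Best loop JPY → NOK → AUD → JPY:
JPY 329,000 ÷ 11.205 (buy NOK at ask) = NOK 29,361.89
NOK 29,361.89 ÷ 6.2168 (buy AUD at ask) = AUD 4,722.99
AUD 4,722.99 × 69.890 (sell AUD at bid) = JPY 330,090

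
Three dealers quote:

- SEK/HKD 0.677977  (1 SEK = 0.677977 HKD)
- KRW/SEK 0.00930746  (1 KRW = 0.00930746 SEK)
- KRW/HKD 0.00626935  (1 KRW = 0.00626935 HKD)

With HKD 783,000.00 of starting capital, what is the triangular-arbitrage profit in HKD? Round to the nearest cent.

Profit: HKD 5,107.36

Profitable loop is HKD → KRW → SEK → HKD:
HKD 783,000.00 ÷ 0.00626935 = KRW 124,893,330
KRW 124,893,330 × 0.00930746 = SEK 1,162,439.68
SEK 1,162,439.68 × 0.677977 = HKD 788,107.36
Profit = HKD 788,107.36 − HKD 783,000.00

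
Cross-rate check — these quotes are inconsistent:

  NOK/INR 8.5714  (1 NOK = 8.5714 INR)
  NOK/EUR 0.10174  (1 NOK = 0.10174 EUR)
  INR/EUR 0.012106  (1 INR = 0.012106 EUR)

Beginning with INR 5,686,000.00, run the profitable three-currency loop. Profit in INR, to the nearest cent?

Profitable loop is INR → EUR → NOK → INR:
INR 5,686,000.00 × 0.012106 = EUR 68,834.72
EUR 68,834.72 ÷ 0.10174 = NOK 676,574.76
NOK 676,574.76 × 8.5714 = INR 5,799,192.89
Profit = INR 5,799,192.89 − INR 5,686,000.00

Profit: INR 113,192.89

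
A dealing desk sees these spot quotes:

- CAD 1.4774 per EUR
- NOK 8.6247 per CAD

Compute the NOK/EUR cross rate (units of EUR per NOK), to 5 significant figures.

NOK/EUR = 0.078480

1 NOK ÷ 8.6247 = 0.115946 CAD
0.115946 CAD ÷ 1.4774 = 0.0784798 EUR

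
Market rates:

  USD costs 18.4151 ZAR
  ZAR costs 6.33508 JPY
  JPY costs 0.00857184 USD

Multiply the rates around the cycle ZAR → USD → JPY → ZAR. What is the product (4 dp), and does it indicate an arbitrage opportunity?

1.0000 (no arbitrage)

Around ZAR → USD → JPY → ZAR: 1 ÷ 18.4151 ÷ 0.00857184 ÷ 6.33508 = 0.999999
Product ≈ 1 (deviation 0.000%, within rounding noise).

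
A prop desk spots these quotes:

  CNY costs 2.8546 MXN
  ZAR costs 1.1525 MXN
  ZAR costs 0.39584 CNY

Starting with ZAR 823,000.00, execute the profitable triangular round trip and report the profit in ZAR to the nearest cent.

Profitable loop is ZAR → MXN → CNY → ZAR:
ZAR 823,000.00 × 1.1525 = MXN 948,507.50
MXN 948,507.50 ÷ 2.8546 = CNY 332,273.35
CNY 332,273.35 ÷ 0.39584 = ZAR 839,413.27
Profit = ZAR 839,413.27 − ZAR 823,000.00

Profit: ZAR 16,413.27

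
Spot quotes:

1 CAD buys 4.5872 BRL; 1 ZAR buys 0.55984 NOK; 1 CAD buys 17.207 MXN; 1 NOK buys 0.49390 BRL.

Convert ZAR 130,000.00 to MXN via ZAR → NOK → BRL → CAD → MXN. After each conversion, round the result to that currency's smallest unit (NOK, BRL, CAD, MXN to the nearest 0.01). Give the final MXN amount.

ZAR 130,000.00 × 0.55984 = NOK 72,779.20
NOK 72,779.20 × 0.49390 = BRL 35,945.65
BRL 35,945.65 ÷ 4.5872 = CAD 7,836.08
CAD 7,836.08 × 17.207 = MXN 134,835.43

MXN 134,835.43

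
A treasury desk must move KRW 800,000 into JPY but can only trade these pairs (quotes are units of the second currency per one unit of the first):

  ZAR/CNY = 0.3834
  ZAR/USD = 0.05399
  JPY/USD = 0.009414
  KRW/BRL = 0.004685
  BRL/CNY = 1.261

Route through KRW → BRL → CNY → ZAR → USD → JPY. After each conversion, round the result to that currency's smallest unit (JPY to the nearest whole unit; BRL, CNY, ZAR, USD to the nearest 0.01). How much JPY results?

KRW 800,000 × 0.004685 = BRL 3,748.00
BRL 3,748.00 × 1.261 = CNY 4,726.23
CNY 4,726.23 ÷ 0.3834 = ZAR 12,327.15
ZAR 12,327.15 × 0.05399 = USD 665.54
USD 665.54 ÷ 0.009414 = JPY 70,697

JPY 70,697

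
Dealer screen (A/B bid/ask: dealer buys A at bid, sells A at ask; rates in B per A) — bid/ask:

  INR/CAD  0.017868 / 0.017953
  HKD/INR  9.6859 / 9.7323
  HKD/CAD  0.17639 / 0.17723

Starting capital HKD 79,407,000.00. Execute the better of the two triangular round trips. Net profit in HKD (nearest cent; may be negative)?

Net profit: HKD 757,157.08

Best loop HKD → CAD → INR → HKD:
HKD 79,407,000.00 × 0.17639 (sell HKD at bid) = CAD 14,006,600.73
CAD 14,006,600.73 ÷ 0.017953 (buy INR at ask) = INR 780,181,625.91
INR 780,181,625.91 ÷ 9.7323 (buy HKD at ask) = HKD 80,164,157.08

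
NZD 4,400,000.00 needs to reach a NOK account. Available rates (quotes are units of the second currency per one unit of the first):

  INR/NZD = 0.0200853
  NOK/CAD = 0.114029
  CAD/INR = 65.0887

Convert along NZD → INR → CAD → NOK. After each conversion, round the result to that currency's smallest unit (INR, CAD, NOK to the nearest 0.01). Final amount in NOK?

NZD 4,400,000.00 ÷ 0.0200853 = INR 219,065,684.85
INR 219,065,684.85 ÷ 65.0887 = CAD 3,365,648.49
CAD 3,365,648.49 ÷ 0.114029 = NOK 29,515,723.98

NOK 29,515,723.98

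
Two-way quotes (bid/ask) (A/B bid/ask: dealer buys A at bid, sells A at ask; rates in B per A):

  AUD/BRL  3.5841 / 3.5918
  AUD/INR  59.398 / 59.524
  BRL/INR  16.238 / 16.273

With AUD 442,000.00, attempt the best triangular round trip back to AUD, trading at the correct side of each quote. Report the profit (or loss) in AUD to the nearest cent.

Net profit: AUD 7,173.70

Best loop AUD → INR → BRL → AUD:
AUD 442,000.00 × 59.398 (sell AUD at bid) = INR 26,253,916.00
INR 26,253,916.00 ÷ 16.273 (buy BRL at ask) = BRL 1,613,342.10
BRL 1,613,342.10 ÷ 3.5918 (buy AUD at ask) = AUD 449,173.70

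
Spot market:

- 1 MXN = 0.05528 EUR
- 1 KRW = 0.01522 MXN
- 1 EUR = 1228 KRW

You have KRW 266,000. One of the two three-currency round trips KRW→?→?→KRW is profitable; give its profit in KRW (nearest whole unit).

Profit: KRW 8,829

Profitable loop is KRW → MXN → EUR → KRW:
KRW 266,000 × 0.01522 = MXN 4,048.52
MXN 4,048.52 × 0.05528 = EUR 223.80
EUR 223.80 × 1228 = KRW 274,829
Profit = KRW 274,829 − KRW 266,000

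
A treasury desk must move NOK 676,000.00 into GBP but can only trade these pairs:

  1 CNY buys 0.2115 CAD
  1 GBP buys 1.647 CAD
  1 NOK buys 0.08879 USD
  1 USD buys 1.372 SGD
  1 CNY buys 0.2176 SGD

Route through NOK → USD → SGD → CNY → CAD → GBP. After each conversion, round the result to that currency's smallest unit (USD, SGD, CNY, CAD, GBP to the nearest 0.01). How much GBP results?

GBP 48,598.49

NOK 676,000.00 × 0.08879 = USD 60,022.04
USD 60,022.04 × 1.372 = SGD 82,350.24
SGD 82,350.24 ÷ 0.2176 = CNY 378,447.79
CNY 378,447.79 × 0.2115 = CAD 80,041.71
CAD 80,041.71 ÷ 1.647 = GBP 48,598.49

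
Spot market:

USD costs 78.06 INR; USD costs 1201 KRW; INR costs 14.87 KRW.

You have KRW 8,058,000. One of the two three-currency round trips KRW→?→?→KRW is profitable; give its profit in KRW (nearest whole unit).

Profitable loop is KRW → INR → USD → KRW:
KRW 8,058,000 ÷ 14.87 = INR 541,896.44
INR 541,896.44 ÷ 78.06 = USD 6,942.05
USD 6,942.05 × 1201 = KRW 8,337,402
Profit = KRW 8,337,402 − KRW 8,058,000

Profit: KRW 279,402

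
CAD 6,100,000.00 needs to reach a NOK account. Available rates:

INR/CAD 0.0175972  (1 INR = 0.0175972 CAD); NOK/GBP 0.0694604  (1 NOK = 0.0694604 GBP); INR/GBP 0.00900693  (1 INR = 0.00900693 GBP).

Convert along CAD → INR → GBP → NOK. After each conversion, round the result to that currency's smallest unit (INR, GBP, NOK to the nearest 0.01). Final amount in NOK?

NOK 44,949,593.87

CAD 6,100,000.00 ÷ 0.0175972 = INR 346,646,057.33
INR 346,646,057.33 × 0.00900693 = GBP 3,122,216.77
GBP 3,122,216.77 ÷ 0.0694604 = NOK 44,949,593.87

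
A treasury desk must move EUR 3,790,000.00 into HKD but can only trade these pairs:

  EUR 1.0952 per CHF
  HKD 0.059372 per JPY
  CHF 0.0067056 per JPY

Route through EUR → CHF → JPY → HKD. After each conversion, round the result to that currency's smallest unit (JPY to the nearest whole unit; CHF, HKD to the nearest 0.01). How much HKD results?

EUR 3,790,000.00 ÷ 1.0952 = CHF 3,460,555.15
CHF 3,460,555.15 ÷ 0.0067056 = JPY 516,069,427
JPY 516,069,427 × 0.059372 = HKD 30,640,074.02

HKD 30,640,074.02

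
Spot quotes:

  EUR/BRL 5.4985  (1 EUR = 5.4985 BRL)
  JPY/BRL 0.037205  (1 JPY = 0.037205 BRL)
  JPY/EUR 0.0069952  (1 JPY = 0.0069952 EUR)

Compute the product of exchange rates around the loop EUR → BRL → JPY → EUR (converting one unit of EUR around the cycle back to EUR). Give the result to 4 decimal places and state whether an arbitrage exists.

1.0338 (arbitrage exists)

Around EUR → BRL → JPY → EUR: 1 × 5.4985 ÷ 0.037205 × 0.0069952 = 1.033816
Product > 1; profitable direction is EUR → BRL → JPY → EUR.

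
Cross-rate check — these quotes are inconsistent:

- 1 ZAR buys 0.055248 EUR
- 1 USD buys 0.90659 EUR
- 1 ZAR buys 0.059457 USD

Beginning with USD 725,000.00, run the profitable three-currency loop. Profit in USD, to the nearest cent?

Profit: USD 18,088.69

Profitable loop is USD → ZAR → EUR → USD:
USD 725,000.00 ÷ 0.059457 = ZAR 12,193,686.19
ZAR 12,193,686.19 × 0.055248 = EUR 673,676.77
EUR 673,676.77 ÷ 0.90659 = USD 743,088.69
Profit = USD 743,088.69 − USD 725,000.00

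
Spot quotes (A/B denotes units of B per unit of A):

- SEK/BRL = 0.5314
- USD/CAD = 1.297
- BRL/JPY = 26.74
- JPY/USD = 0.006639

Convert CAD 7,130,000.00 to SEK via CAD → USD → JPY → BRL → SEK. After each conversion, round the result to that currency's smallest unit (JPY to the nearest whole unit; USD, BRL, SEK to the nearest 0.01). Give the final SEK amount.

SEK 58,272,537.73

CAD 7,130,000.00 ÷ 1.297 = USD 5,497,301.46
USD 5,497,301.46 ÷ 0.006639 = JPY 828,031,550
JPY 828,031,550 ÷ 26.74 = BRL 30,966,026.55
BRL 30,966,026.55 ÷ 0.5314 = SEK 58,272,537.73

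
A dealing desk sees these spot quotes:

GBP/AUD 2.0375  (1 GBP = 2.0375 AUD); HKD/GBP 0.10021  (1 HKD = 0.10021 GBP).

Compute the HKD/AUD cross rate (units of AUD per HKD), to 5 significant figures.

HKD/AUD = 0.20418

1 HKD × 0.10021 = 0.10021 GBP
0.10021 GBP × 2.0375 = 0.204178 AUD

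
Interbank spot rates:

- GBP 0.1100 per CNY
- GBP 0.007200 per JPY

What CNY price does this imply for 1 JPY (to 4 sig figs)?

JPY/CNY = 0.06545

1 JPY × 0.007200 = 0.0072 GBP
0.0072 GBP ÷ 0.1100 = 0.0654545 CNY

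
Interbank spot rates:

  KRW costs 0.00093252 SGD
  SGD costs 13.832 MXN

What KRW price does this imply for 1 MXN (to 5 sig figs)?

1 MXN ÷ 13.832 = 0.0722961 SGD
0.0722961 SGD ÷ 0.00093252 = 77.5277 KRW

MXN/KRW = 77.528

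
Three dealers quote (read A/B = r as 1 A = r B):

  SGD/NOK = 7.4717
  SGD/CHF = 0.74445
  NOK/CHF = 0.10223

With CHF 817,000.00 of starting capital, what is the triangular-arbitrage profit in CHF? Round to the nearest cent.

Profit: CHF 21,270.74

Profitable loop is CHF → SGD → NOK → CHF:
CHF 817,000.00 ÷ 0.74445 = SGD 1,097,454.50
SGD 1,097,454.50 × 7.4717 = NOK 8,199,850.76
NOK 8,199,850.76 × 0.10223 = CHF 838,270.74
Profit = CHF 838,270.74 − CHF 817,000.00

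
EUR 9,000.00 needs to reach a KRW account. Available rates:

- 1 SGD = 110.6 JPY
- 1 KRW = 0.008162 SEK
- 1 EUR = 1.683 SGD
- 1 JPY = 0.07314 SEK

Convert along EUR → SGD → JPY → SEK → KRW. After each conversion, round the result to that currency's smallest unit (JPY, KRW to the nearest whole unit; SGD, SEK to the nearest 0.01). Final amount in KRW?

KRW 15,012,052

EUR 9,000.00 × 1.683 = SGD 15,147.00
SGD 15,147.00 × 110.6 = JPY 1,675,258
JPY 1,675,258 × 0.07314 = SEK 122,528.37
SEK 122,528.37 ÷ 0.008162 = KRW 15,012,052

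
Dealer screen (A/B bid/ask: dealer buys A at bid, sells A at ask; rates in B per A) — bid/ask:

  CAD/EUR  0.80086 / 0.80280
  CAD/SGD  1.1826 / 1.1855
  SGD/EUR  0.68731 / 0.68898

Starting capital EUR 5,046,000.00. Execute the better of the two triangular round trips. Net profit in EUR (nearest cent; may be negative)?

Net profit: EUR 62,935.50

Best loop EUR → CAD → SGD → EUR:
EUR 5,046,000.00 ÷ 0.80280 (buy CAD at ask) = CAD 6,285,500.75
CAD 6,285,500.75 × 1.1826 (sell CAD at bid) = SGD 7,433,233.18
SGD 7,433,233.18 × 0.68731 (sell SGD at bid) = EUR 5,108,935.50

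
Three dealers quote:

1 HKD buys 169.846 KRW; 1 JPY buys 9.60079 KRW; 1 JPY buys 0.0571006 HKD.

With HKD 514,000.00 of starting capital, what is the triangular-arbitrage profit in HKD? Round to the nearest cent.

Profit: HKD 5,220.87

Profitable loop is HKD → KRW → JPY → HKD:
HKD 514,000.00 × 169.846 = KRW 87,300,844
KRW 87,300,844 ÷ 9.60079 = JPY 9,093,090
JPY 9,093,090 × 0.0571006 = HKD 519,220.87
Profit = HKD 519,220.87 − HKD 514,000.00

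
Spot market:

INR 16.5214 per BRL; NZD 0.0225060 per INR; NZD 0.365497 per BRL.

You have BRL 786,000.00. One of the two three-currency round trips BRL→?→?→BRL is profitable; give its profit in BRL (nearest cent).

Profit: BRL 13,620.45

Profitable loop is BRL → INR → NZD → BRL:
BRL 786,000.00 × 16.5214 = INR 12,985,820.40
INR 12,985,820.40 × 0.0225060 = NZD 292,258.87
NZD 292,258.87 ÷ 0.365497 = BRL 799,620.45
Profit = BRL 799,620.45 − BRL 786,000.00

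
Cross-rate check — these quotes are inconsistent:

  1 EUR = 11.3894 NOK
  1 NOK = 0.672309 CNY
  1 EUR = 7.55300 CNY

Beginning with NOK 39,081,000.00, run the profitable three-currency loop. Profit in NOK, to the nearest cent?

Profitable loop is NOK → CNY → EUR → NOK:
NOK 39,081,000.00 × 0.672309 = CNY 26,274,508.03
CNY 26,274,508.03 ÷ 7.55300 = EUR 3,478,685.03
EUR 3,478,685.03 × 11.3894 = NOK 39,620,135.28
Profit = NOK 39,620,135.28 − NOK 39,081,000.00

Profit: NOK 539,135.28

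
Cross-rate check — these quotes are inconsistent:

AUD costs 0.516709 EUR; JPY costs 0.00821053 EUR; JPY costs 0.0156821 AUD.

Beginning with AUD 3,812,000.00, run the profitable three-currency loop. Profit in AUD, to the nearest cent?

Profitable loop is AUD → JPY → EUR → AUD:
AUD 3,812,000.00 ÷ 0.0156821 = JPY 243,079,690
JPY 243,079,690 × 0.00821053 = EUR 1,995,813.08
EUR 1,995,813.08 ÷ 0.516709 = AUD 3,862,547.55
Profit = AUD 3,862,547.55 − AUD 3,812,000.00

Profit: AUD 50,547.55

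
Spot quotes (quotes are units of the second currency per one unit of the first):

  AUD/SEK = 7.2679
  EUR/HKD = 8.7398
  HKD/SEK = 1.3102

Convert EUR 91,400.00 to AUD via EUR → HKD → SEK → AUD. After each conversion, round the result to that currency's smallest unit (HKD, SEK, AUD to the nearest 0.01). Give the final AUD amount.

AUD 144,004.59

EUR 91,400.00 × 8.7398 = HKD 798,817.72
HKD 798,817.72 × 1.3102 = SEK 1,046,610.98
SEK 1,046,610.98 ÷ 7.2679 = AUD 144,004.59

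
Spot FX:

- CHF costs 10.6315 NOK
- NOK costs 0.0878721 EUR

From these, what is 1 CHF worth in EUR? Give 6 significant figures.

1 CHF × 10.6315 = 10.6315 NOK
10.6315 NOK × 0.0878721 = 0.934212 EUR

CHF/EUR = 0.934212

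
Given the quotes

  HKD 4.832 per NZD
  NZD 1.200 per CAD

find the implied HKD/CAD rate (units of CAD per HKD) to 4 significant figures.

HKD/CAD = 0.1725

1 HKD ÷ 4.832 = 0.206954 NZD
0.206954 NZD ÷ 1.200 = 0.172461 CAD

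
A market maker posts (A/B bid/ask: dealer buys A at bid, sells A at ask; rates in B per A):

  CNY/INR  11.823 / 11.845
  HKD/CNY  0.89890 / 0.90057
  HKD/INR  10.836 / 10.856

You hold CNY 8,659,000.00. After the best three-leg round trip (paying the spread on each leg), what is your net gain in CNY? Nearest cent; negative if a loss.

Net profit: CNY 136,979.23

Best loop CNY → HKD → INR → CNY:
CNY 8,659,000.00 ÷ 0.90057 (buy HKD at ask) = HKD 9,615,021.60
HKD 9,615,021.60 × 10.836 (sell HKD at bid) = INR 104,188,374.03
INR 104,188,374.03 ÷ 11.845 (buy CNY at ask) = CNY 8,795,979.23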